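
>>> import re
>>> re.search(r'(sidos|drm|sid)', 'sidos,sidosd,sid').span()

Alternation tries branches left to right and keeps the first one that lets the overall match succeed at that position.
The match spans [0:5] → 'sidos'.

(0, 5)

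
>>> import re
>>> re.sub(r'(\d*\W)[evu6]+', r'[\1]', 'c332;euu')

'c[332;]'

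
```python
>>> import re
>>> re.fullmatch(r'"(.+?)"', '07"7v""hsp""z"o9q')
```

None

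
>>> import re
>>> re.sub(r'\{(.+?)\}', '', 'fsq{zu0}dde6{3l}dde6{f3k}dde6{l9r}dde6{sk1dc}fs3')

'fsqdde6dde6dde6dde6fs3'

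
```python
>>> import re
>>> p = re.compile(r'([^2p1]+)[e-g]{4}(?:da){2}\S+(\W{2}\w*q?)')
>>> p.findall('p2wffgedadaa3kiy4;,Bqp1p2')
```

The pattern matches one or more of any character except [2p1] (captured); then exactly 4 of a character in [e-g], then the literal 'da' repeated 2 times; then one or more of a non-whitespace character; then exactly 2 of a non-word character, then zero or more of a word character, then optionally a literal 'q' (captured).
Matches: at [2:25] match 'wffgedadaa3kiy4;,Bqp1p2', groups = ('w', ';,Bqp1p2').
With 2 capturing groups, `findall` returns a 2-tuple per match.

[('w', ';,Bqp1p2')]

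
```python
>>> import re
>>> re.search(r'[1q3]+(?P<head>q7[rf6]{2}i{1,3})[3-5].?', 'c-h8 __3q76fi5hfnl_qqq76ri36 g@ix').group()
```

'3q76fi5h'

The match spans [7:15] → '3q76fi5h'.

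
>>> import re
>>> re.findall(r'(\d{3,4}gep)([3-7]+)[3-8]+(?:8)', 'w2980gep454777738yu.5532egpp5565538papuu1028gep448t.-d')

[('2980gep', '4547777'), ('1028gep', '4')]

Multiple groups make `findall` return tuples — one 2-tuple for each match.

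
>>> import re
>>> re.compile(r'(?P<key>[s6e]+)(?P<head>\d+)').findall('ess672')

The pattern matches one or more of one of [s6e] (captured as 'key'); then one or more of a digit (captured as 'head').
Walking the string: at [0:6] match 'ess672', groups = ('ess6', '72').
`findall` packs the 2 group values into a tuple for every match.

[('ess6', '72')]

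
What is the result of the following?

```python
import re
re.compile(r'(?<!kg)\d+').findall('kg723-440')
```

['23', '440']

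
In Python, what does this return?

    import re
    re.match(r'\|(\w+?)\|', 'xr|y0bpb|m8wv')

None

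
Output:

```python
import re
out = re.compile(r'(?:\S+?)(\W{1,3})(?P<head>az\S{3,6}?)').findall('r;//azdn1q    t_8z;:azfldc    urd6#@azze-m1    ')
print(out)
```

[(';//', 'azdn1'), (';:', 'azfld'), ('#@', 'azze-')]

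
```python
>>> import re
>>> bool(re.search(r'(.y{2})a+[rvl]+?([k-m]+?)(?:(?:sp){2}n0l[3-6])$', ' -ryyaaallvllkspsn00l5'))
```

False

Pattern: any character, then exactly 2 of the literal 'y' (captured); then one or more of a literal 'a', then one or more of one of [rvl] (lazy); then one or more of a character in [k-m] (lazy) (captured); then the literal 'sp' repeated 2 times, then the literal 'n0l', then a character in [3-6] (non-capturing group); then anchored at the end.
`re.search` tries every starting position until one works.
Here no position works, so the call returns None, and `bool(None)` is False.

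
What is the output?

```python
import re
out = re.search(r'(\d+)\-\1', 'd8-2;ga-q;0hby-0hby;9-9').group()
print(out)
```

A backreference is literal: `\1` must see the identical characters the first group matched.
`search` walks the string left to right and returns the first match it finds.
The match spans [20:23] → '9-9'.
Captured: group 1 = '9'.

9-9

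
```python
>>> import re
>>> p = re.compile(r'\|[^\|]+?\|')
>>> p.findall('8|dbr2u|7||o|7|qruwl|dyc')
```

Matches: at [1:8] → '|dbr2u|'; at [10:13] → '|o|'; at [14:21] → '|qruwl|'.
With no groups in the pattern, `findall` gives back each whole match — 3 here.

['|dbr2u|', '|o|', '|qruwl|']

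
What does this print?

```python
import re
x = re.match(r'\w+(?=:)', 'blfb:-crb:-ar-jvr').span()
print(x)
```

(0, 4)

Because the assertion is zero-width, the text it checks is not consumed and won't appear in the result.
`re.match` only tries the pattern at the start of the string.
The match spans [0:4] → 'blfb'.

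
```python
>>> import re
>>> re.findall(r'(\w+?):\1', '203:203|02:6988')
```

['203']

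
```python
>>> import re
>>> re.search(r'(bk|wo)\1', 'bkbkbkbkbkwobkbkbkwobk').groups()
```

`\1` is not a pattern — it's the concrete string captured by group 1, re-applied verbatim.
`re.search` tries every starting position until one works.
The match spans [0:4] → 'bkbk'.
Captured: group 1 = 'bk'.

('bk',)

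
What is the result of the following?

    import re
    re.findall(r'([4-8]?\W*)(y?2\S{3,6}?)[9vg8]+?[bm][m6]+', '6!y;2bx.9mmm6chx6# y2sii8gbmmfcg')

Pattern: optionally a character in [4-8], then zero or more of a non-word character (captured); then optionally the literal 'y', then a literal '2', then 3 to 6 of a non-whitespace character (lazy) (captured); then one or more of one of [9vg8] (lazy), then one of [bm]; then one or more of one of [m6].
Matches: at [3:13] match ';2bx.9mmm6', groups = (';', '2bx.'); at [16:29] match '6# y2sii8gbmm', groups = ('6# ', 'y2sii').
Multiple groups make `findall` return tuples — one 2-tuple for each match.

[(';', '2bx.'), ('6# ', 'y2sii')]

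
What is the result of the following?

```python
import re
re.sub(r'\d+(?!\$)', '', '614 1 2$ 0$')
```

Because the assertion is negative and zero-width, positions next to the forbidden text are skipped.
Each match is replaced by ''.

'  2$ 0$'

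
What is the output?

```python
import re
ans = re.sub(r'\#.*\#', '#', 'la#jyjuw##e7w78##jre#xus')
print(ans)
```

Matches: at [2:21] → '#jyjuw##e7w78##jre#'.
Each match is replaced by '#'.

la#xus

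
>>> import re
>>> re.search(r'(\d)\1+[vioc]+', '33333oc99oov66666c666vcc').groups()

A backreference is literal: `\1` must see the identical characters the first group matched.
Unlike `match`, `search` isn't anchored — it looks for the pattern anywhere in the string.
The match spans [0:7] → '33333oc'.
Captured: group 1 = '3'.

('3',)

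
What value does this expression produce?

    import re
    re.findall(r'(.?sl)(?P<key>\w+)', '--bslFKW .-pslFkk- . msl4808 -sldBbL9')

[('bsl', 'FKW'), ('psl', 'Fkk'), ('msl', '4808'), ('-sl', 'dBbL9')]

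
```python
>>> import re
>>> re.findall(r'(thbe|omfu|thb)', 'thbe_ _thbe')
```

Branches in `(...|...)` are attempted left-to-right; the first branch that allows the whole pattern to succeed is taken.
Matches: at [0:4] match 'thbe', group 1 = 'thbe'; at [7:11] match 'thbe', group 1 = 'thbe'.
With a single group, `findall` returns only what that group captured — 2 items.

['thbe', 'thbe']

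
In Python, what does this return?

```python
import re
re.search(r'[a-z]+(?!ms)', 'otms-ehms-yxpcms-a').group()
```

`(?!…)`/`(?<!…)` only lets a position through if the neighbouring text does NOT match; no characters are consumed.
The match spans [0:4] → 'otms'.

'otms'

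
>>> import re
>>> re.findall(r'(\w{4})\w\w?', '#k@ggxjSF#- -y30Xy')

With a single group, `findall` returns only what that group captured — 2 items.

['ggxj', 'y30X']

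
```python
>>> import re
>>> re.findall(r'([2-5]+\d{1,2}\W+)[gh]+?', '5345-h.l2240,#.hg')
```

This matches one or more of a character in [2-5], then 1 to 2 of a digit, then one or more of a non-word character (captured); then one or more of one of [gh] (lazy).
Walking the string: at [0:6] match '5345-h', group 1 = '5345-'; at [8:16] match '2240,#.h', group 1 = '2240,#.'.
`findall` collects group 1 from each match (2 total).

['5345-', '2240,#.']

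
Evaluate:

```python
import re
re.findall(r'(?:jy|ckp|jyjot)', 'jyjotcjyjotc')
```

['jy', 'jy']

Alternation tries branches left to right and keeps the first one that lets the overall match succeed at that position.
Walking the string: at [0:2] → 'jy'; at [6:8] → 'jy'.
With no groups in the pattern, `findall` gives back each whole match — 2 here.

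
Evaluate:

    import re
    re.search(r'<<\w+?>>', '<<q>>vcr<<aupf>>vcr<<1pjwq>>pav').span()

Unlike `match`, `search` isn't anchored — it looks for the pattern anywhere in the string.
The match spans [0:5] → '<<q>>'.

(0, 5)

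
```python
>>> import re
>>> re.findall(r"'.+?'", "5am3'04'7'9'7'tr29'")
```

Because the quantifier is non-greedy, it stops expanding at the earliest point where the rest of the pattern can succeed.
Scanning left to right: at [4:8] → "'04'"; at [9:12] → "'9'"; at [13:19] → "'tr29'".
No capturing groups, so `findall` returns the 3 full match strings.

["'04'", "'9'", "'tr29'"]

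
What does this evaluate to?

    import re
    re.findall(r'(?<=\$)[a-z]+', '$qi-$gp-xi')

The lookaround is zero-width — it requires the adjacent text to match without consuming it, so the asserted text isn't part of the match.
`findall` yields the raw match text (2 of them) because the pattern has no groups.

['qi', 'gp']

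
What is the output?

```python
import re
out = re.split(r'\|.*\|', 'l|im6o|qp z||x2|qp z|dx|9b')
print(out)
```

Matches to split on: at [1:24] → '|im6o|qp z||x2|qp z|dx|'.
`split` removes every match and returns the 2 fragments in between.

['l', '9b']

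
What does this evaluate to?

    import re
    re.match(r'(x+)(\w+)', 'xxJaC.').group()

Pattern: one or more of a literal 'x' (captured); then one or more of a word character (captured).
With `match`, the pattern is implicitly anchored at the beginning.
The match spans [0:5] → 'xxJaC'.
Captured: group 1 = 'xx', group 2 = 'JaC'.

'xxJaC'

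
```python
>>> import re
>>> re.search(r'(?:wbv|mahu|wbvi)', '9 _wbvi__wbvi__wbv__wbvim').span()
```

(3, 6)

Alternation isn't longest-match — the leftmost alternative that fits at this position is chosen.
`re.search` scans for the first position where the pattern succeeds.
The match spans [3:6] → 'wbv'.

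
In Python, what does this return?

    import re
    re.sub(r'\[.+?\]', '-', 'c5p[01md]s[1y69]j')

'c5p-s-j'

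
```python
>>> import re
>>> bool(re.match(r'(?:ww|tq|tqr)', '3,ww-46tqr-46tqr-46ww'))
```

False

`re.match` only tries the pattern at the start of the string.
Here position 0 doesn't satisfy it, so the call returns None, and `bool(None)` is False.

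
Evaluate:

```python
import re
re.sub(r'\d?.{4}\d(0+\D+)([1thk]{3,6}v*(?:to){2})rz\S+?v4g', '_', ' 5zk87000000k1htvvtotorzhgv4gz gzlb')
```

' _z gzlb'

The pattern matches optionally a digit, then exactly 4 of any character, then a digit; then one or more of a literal '0', then one or more of a non-digit (captured); then 3 to 6 of one of [1thk], then zero or more of the literal 'v', then the literal 'to' repeated 2 times (captured); then the literal 'rz', then one or more of a non-whitespace character (lazy), then the literal 'v4g'.
Matches: at [1:29] → '5zk87000000k1htvvtotorzhgv4g'.
`sub` substitutes '_' at each match site.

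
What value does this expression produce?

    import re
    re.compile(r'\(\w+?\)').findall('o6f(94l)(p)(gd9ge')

['(94l)', '(p)']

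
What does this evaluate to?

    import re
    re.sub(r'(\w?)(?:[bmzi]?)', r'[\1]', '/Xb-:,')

'[]/[X][]-[]:[],[]'

Pattern: optionally a word character (captured); then optionally one of [bmzi] (non-capturing group).
`\1` in the replacement pulls in group 1's text for each match.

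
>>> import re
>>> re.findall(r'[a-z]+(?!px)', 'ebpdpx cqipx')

['ebpdpx', 'cqipx']

Because the assertion is negative and zero-width, positions next to the forbidden text are skipped.
`findall` yields the raw match text (2 of them) because the pattern has no groups.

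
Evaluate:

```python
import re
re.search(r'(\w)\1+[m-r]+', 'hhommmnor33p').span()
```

After group 1 captures some text, `\1` only succeeds where that same text appears again.
`re.search` scans for the first position where the pattern succeeds.
The match spans [0:9] → 'hhommmnor'.
Captured: group 1 = 'h'.

(0, 9)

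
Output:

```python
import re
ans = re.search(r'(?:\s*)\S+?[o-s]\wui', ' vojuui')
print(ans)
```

None

This matches zero or more of whitespace (non-capturing group); then one or more of a non-whitespace character (lazy), then a character in [o-s]; then a word character, then the literal 'ui'.
`re.search` scans for the first position where the pattern succeeds.
Here no position works, so the call returns None.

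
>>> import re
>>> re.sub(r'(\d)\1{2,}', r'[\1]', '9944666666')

A backreference is literal: `\1` must see the identical characters the first group matched.
The replacement refers to a captured group, so each match is rewritten using its own captured text.

'9944[6]'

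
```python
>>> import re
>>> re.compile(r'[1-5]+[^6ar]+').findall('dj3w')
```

Pattern: one or more of a character in [1-5]; then one or more of any character except [6ar].
Matches: at [2:4] → '3w'.
`findall` yields the raw match text (1 of them) because the pattern has no groups.

['3w']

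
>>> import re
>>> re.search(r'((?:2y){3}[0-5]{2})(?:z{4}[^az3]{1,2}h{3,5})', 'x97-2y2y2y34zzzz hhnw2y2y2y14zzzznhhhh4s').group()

This matches the literal '2y' repeated 3 times, then exactly 2 of a character in [0-5] (captured); then exactly 4 of a literal 'z', then 1 to 2 of any character except [az3], then 3 to 5 of a literal 'h' (non-capturing group).
Unlike `match`, `search` isn't anchored — it looks for the pattern anywhere in the string.
The match spans [21:38] → '2y2y2y14zzzznhhhh'.
Captured: group 1 = '2y2y2y14'.

'2y2y2y14zzzznhhhh'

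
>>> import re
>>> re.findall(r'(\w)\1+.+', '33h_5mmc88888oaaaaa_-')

['3']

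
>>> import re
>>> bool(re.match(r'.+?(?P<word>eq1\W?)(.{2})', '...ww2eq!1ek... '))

With `match`, the pattern is implicitly anchored at the beginning.
Here position 0 doesn't satisfy it, so the call returns None, and `bool(None)` is False.

False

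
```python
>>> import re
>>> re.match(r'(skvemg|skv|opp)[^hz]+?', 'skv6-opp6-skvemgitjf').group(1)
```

With `match`, the pattern is implicitly anchored at the beginning.
The match spans [0:4] → 'skv6'.
Captured: group 1 = 'skv'.

'skv'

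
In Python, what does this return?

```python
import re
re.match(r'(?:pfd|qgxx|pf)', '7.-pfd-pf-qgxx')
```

`re.match` only tries the pattern at the start of the string.
Here the pattern fails at index 0, so the call returns None.

None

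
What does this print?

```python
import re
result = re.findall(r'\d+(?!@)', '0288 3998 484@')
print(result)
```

A negative assertion filters positions out without eating any characters.
With no groups in the pattern, `findall` gives back each whole match — 3 here.

['0288', '3998', '48']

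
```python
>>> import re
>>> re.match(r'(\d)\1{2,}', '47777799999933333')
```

After group 1 captures some text, `\1` only succeeds where that same text appears again.
`re.match` only tries the pattern at the start of the string.
Here the pattern fails at index 0, so the call returns None.

None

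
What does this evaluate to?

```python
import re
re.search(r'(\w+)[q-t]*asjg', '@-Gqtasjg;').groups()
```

Pattern: one or more of a word character (captured); then zero or more of a character in [q-t], then a literal 'a', then the literal 'sjg'.
`re.search` scans for the first position where the pattern succeeds.
The match spans [2:9] → 'Gqtasjg'.
Captured: group 1 = 'Gqt'.

('Gqt',)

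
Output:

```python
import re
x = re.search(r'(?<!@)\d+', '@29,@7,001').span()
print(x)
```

(2, 3)

A negative assertion filters positions out without eating any characters.
`re.search` tries every starting position until one works.
The match spans [2:3] → '9'.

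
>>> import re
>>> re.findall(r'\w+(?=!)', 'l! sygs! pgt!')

The `(?=…)`/`(?<=…)` assertion just peeks at neighbouring text; it doesn't advance the match position.
Walking the string: at [0:1] → 'l'; at [3:7] → 'sygs'; at [9:12] → 'pgt'.
With no groups in the pattern, `findall` gives back each whole match — 3 here.

['l', 'sygs', 'pgt']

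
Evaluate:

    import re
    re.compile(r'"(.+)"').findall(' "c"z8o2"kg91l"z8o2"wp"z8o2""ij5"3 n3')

Matches: at [1:33] match '"c"z8o2"kg91l"z8o2"wp"z8o2""ij5"', group 1 = 'c"z8o2"kg91l"z8o2"wp"z8o2""ij5'.
Because there's exactly one group, `findall` drops the full match and keeps group 1 from the one hit.

['c"z8o2"kg91l"z8o2"wp"z8o2""ij5']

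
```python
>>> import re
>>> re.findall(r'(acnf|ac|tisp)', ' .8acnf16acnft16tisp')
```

`|` is ordered: at each position the engine commits to the first alternative that works.
With a single group, `findall` returns only what that group captured — 3 items.

['acnf', 'acnf', 'tisp']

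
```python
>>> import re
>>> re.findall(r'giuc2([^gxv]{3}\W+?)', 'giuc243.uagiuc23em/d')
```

['3em/']

One capturing group, so `findall` returns just the captured substring from the one match — 1 in all.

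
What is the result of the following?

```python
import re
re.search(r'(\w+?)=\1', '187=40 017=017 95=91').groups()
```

('017',)

After group 1 captures some text, `\1` only succeeds where that same text appears again.
`re.search` tries every starting position until one works.
The match spans [7:14] → '017=017'.
Captured: group 1 = '017'.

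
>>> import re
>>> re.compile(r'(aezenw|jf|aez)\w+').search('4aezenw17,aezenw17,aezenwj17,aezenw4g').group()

'aezenw17'

`re.search` tries every starting position until one works.
The match spans [1:9] → 'aezenw17'.
Captured: group 1 = 'aezenw'.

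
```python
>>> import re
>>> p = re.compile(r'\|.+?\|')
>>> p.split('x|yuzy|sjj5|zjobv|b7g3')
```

['x', 'sjj5', 'b7g3']

Matches to split on: at [1:7] → '|yuzy|'; at [11:18] → '|zjobv|'.
Splitting on the pattern gives 3 pieces.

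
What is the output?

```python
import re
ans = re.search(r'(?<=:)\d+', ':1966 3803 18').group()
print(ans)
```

1966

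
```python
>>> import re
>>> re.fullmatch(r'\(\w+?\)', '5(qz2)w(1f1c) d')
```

`re.fullmatch` requires the pattern to consume the entire string.
Here the string isn't matched end-to-end, so the call returns None.

None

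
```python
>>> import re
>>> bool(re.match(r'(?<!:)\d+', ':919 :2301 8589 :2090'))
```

False

`re.match` won't scan ahead — the pattern has to work from the very first character.
Here the string doesn't start with a match, so the call returns None, and `bool(None)` is False.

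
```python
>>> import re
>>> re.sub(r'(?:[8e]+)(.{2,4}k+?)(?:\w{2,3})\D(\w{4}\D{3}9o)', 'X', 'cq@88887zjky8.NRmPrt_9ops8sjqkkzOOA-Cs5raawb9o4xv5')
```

'cq@Xps8sjqkkzOOA-Cs5raawb9o4xv5'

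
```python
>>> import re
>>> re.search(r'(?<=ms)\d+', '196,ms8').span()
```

The lookaround is zero-width — it requires the adjacent text to match without consuming it, so the asserted text isn't part of the match.
The match spans [6:7] → '8'.

(6, 7)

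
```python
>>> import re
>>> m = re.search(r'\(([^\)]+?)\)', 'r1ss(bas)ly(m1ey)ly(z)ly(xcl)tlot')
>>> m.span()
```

(4, 9)

`re.search` scans for the first position where the pattern succeeds.
The match spans [4:9] → '(bas)'.
Captured: group 1 = 'bas'.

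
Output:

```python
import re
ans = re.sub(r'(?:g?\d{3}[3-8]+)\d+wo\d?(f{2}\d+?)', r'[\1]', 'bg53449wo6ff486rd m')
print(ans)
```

The pattern matches optionally the literal 'g', then exactly 3 of a digit, then one or more of a character in [3-8] (non-capturing group); then one or more of a digit, then the literal 'wo', then optionally a digit; then exactly 2 of the literal 'f', then one or more of a digit (lazy) (captured).
With the lazy modifier that quantifier settles for the fewest repetitions that let the rest of the pattern succeed (the atoms after it are unaffected and can still be greedy).
Matches: at [1:13] → 'g53449wo6ff4'.
The replacement refers to a captured group, so each match is rewritten using its own captured text.

b[ff4]86rd m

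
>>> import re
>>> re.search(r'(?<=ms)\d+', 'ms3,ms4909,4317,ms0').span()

Because the assertion is zero-width, the text it checks is not consumed and won't appear in the result.
The match spans [2:3] → '3'.

(2, 3)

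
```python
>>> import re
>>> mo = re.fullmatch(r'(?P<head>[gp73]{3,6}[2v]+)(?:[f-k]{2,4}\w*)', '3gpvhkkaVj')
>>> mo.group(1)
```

'3gpv'

The pattern matches 3 to 6 of one of [gp73], then one or more of one of [2v] (captured as 'head'); then 2 to 4 of a character in [f-k], then zero or more of a word character (non-capturing group).
`fullmatch` succeeds only if the pattern covers the string from start to end.
The match spans [0:10] → '3gpvhkkaVj'.
Captured: group 1 = '3gpv'.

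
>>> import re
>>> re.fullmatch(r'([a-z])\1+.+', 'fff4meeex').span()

(0, 9)

`\1` has to match the exact text group 1 already captured.
`re.fullmatch` is like wrapping the pattern in `^…$` (in single-line mode).
The match spans [0:9] → 'fff4meeex'.
Captured: group 1 = 'f'.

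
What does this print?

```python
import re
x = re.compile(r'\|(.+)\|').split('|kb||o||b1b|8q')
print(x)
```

['', 'kb||o||b1b', '8q']

Matches to split on: at [0:12] → '|kb||o||b1b|'.
The group in the pattern means `split` returns the separators' captures alongside the pieces.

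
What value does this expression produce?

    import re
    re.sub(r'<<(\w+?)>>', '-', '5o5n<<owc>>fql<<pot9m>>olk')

'5o5n-fql-olk'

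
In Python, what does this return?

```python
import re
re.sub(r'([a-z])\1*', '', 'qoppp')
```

''

`\1` is not a pattern — it's the concrete string captured by group 1, re-applied verbatim.
Matches: at [0:1] → 'q'; at [1:2] → 'o'; at [2:5] → 'ppp'.
Each match is replaced by ''.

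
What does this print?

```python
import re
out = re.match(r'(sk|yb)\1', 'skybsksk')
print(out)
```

`match` is anchored at position 0; if the pattern doesn't fit there, it returns None.
Here the pattern fails at index 0, so the call returns None.

None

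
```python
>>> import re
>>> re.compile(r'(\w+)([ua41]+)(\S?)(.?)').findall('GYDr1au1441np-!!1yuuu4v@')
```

[('GYDr1au144', '1', 'n', 'p'), ('1yuuu', '4', 'v', '@')]

This matches one or more of a word character (captured); then one or more of one of [ua41] (captured); then optionally a non-whitespace character (captured); then optionally any character (captured).
Scanning left to right: at [0:13] match 'GYDr1au1441np', groups = ('GYDr1au144', '1', 'n', 'p'); at [16:24] match '1yuuu4v@', groups = ('1yuuu', '4', 'v', '@').
With 4 capturing groups, `findall` returns a 4-tuple per match.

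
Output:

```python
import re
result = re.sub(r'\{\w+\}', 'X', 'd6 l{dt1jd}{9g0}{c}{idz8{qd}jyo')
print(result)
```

d6 lXXX{idz8Xjyo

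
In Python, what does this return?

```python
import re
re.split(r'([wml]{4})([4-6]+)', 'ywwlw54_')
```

['y', 'wwlw', '54', '_']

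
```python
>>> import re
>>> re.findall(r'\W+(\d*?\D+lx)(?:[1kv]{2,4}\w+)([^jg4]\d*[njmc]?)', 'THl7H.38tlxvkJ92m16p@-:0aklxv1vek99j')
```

[('38tlx', '@'), ('0aklx', '9j')]

This matches one or more of a non-word character; then zero or more of a digit (lazy), then one or more of a non-digit, then the literal 'lx' (captured); then 2 to 4 of one of [1kv], then one or more of a word character (non-capturing group); then any character except [jg4], then zero or more of a digit, then optionally one of [njmc] (captured).
Walking the string: at [5:21] match '.38tlxvkJ92m16p@', groups = ('38tlx', '@'); at [21:36] match '-:0aklxv1vek99j', groups = ('0aklx', '9j').
2 groups means each result is a tuple of 2 captured strings — 2 here.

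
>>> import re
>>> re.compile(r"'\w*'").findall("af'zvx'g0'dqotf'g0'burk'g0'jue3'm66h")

Walking the string: at [2:7] → "'zvx'"; at [9:16] → "'dqotf'"; at [18:24] → "'burk'"; at [26:32] → "'jue3'".
No capturing groups, so `findall` returns the 4 full match strings.

["'zvx'", "'dqotf'", "'burk'", "'jue3'"]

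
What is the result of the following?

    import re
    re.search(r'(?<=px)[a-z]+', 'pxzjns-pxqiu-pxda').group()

'zjns'

The positive lookaround only admits positions where the adjacent text matches; those characters stay outside the span.
The match spans [2:6] → 'zjns'.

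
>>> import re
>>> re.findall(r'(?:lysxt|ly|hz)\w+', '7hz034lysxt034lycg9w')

Scanning left to right: at [1:20] → 'hz034lysxt034lycg9w'.
No capturing groups, so `findall` returns the 1 full match string.

['hz034lysxt034lycg9w']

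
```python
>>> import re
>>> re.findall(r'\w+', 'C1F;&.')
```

['C1F']

The pattern matches one or more of a word character.
Since nothing is captured, `findall` lists the 1 matched substring directly.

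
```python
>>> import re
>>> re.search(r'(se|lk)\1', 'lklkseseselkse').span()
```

`\1` is not a pattern — it's the concrete string captured by group 1, re-applied verbatim.
`re.search` tries every starting position until one works.
The match spans [0:4] → 'lklk'.
Captured: group 1 = 'lk'.

(0, 4)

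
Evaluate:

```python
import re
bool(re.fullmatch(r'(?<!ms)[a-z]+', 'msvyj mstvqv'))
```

False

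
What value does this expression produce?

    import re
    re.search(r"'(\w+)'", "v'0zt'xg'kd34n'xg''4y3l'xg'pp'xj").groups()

The match spans [1:6] → "'0zt'".
Captured: group 1 = '0zt'.

('0zt',)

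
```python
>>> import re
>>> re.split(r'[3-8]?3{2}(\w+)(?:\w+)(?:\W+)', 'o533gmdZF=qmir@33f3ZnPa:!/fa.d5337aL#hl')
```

['o', 'gmdZ', 'qmir@', 'f3ZnP', 'fa.d', '7a', 'hl']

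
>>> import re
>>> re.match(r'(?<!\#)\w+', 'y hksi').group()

'y'

`re.match` won't scan ahead — the pattern has to work from the very first character.
The match spans [0:1] → 'y'.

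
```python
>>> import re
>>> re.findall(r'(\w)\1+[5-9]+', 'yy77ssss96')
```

['y', 's']

The backreference `\1` re-matches whatever the first group consumed, character for character.
`findall` collects group 1 from each match (2 total).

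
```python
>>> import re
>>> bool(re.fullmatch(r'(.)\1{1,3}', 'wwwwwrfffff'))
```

For `fullmatch`, every character of the input must be accounted for by the pattern.
Here the string isn't matched end-to-end, so the call returns None, and `bool(None)` is False.

False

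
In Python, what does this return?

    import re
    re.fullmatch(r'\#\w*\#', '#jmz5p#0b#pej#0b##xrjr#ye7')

None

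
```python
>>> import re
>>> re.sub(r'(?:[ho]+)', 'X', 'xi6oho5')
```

Pattern: one or more of one of [ho] (non-capturing group).
Matches: at [3:6] → 'oho'.
`sub` substitutes 'X' at each match site.

'xi6X5'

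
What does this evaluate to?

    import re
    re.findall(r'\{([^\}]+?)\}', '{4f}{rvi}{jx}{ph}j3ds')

Because there's exactly one group, `findall` drops the full match and keeps group 1 from each hit.

['4f', 'rvi', 'jx', 'ph']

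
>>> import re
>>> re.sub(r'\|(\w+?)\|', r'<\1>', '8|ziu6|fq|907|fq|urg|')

Matches: at [1:7] → '|ziu6|'; at [9:14] → '|907|'; at [16:21] → '|urg|'.
`\1` in the replacement pulls in group 1's text for each match.

'8<ziu6>fq<907>fq<urg>'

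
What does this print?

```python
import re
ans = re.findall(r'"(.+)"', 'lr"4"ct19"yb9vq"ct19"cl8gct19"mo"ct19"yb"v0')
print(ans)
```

['4"ct19"yb9vq"ct19"cl8gct19"mo"ct19"yb']

Walking the string: at [2:41] match '"4"ct19"yb9vq"ct19"cl8gct19"mo"ct19"yb"', group 1 = '4"ct19"yb9vq"ct19"cl8gct19"mo"ct19"yb'.
`findall` collects group 1 from the one match (1 total).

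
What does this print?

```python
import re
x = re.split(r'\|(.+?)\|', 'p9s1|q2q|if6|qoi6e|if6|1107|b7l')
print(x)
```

['p9s1', 'q2q', 'if6', 'qoi6e', 'if6', '1107', 'b7l']

Matches to split on: at [4:9] → '|q2q|'; at [12:19] → '|qoi6e|'; at [22:28] → '|1107|'.
Because the pattern has a capturing group, `split` also inserts each captured text between the pieces.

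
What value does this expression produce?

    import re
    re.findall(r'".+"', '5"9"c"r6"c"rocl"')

['"9"c"r6"c"rocl"']

With no groups in the pattern, `findall` gives back each whole match — 1 here.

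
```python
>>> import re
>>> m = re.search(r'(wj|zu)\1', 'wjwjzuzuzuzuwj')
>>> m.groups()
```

The match spans [0:4] → 'wjwj'.
Captured: group 1 = 'wj'.

('wj',)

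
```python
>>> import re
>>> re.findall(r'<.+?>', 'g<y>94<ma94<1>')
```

['<y>', '<ma94<1>']

Because the quantifier is non-greedy, it stops expanding at the earliest point where the rest of the pattern can succeed.
Matches: at [1:4] → '<y>'; at [6:14] → '<ma94<1>'.
No capturing groups, so `findall` returns the 2 full match strings.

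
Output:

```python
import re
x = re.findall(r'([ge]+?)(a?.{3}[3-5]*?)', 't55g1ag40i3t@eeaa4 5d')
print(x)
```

The pattern matches one or more of one of [ge] (lazy) (captured); then optionally the literal 'a', then exactly 3 of any character, then zero or more of a character in [3-5] (lazy) (captured).
With the lazy modifier that quantifier settles for the fewest repetitions that let the rest of the pattern succeed (the atoms after it are unaffected and can still be greedy).
Scanning left to right: at [3:7] match 'g1ag', groups = ('g', '1ag'); at [13:17] match 'eeaa', groups = ('e', 'eaa').
Multiple groups make `findall` return tuples — one 2-tuple for each match.

[('g', '1ag'), ('e', 'eaa')]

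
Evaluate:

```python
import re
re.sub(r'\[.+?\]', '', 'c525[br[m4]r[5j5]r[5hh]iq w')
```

'c525rriq w'

Matches: at [4:11] → '[br[m4]'; at [12:17] → '[5j5]'; at [18:23] → '[5hh]'.
Each match is replaced by ''.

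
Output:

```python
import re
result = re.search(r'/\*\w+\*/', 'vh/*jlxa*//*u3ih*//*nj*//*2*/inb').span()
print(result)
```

The match spans [2:10] → '/*jlxa*/'.

(2, 10)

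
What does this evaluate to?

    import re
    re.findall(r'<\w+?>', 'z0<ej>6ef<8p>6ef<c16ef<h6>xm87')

['<ej>', '<8p>', '<h6>']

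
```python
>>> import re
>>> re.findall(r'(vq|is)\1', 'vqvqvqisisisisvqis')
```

['vq', 'is', 'is']

A backreference is literal: `\1` must see the identical characters the first group matched.
Scanning left to right: at [0:4] match 'vqvq', group 1 = 'vq'; at [6:10] match 'isis', group 1 = 'is'; at [10:14] match 'isis', group 1 = 'is'.
With a single group, `findall` returns only what that group captured — 3 items.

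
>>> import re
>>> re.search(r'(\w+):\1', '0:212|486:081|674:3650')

After group 1 captures some text, `\1` only succeeds where that same text appears again.
Here nothing in the string fits, so the call returns None.

None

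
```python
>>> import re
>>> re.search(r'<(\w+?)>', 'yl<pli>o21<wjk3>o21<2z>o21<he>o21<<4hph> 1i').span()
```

(2, 7)

`search` walks the string left to right and returns the first match it finds.
The match spans [2:7] → '<pli>'.
Captured: group 1 = 'pli'.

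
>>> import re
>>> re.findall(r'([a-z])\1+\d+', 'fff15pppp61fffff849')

`\1` is not a pattern — it's the concrete string captured by group 1, re-applied verbatim.
With a single group, `findall` returns only what that group captured — 3 items.

['f', 'p', 'f']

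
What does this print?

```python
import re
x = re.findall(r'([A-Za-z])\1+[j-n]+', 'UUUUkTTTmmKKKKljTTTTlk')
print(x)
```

A backreference is literal: `\1` must see the identical characters the first group matched.
Scanning left to right: at [0:5] match 'UUUUk', group 1 = 'U'; at [5:10] match 'TTTmm', group 1 = 'T'; at [10:16] match 'KKKKlj', group 1 = 'K'; at [16:22] match 'TTTTlk', group 1 = 'T'.
Because there's exactly one group, `findall` drops the full match and keeps group 1 from each hit.

['U', 'T', 'K', 'T']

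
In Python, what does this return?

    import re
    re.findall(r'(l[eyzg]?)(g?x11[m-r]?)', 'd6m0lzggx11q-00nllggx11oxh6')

The pattern matches a literal 'l', then optionally one of [eyzg] (captured); then optionally the literal 'g', then the literal 'x11', then optionally a character in [m-r] (captured).
Walking the string: at [17:24] match 'lggx11o', groups = ('lg', 'gx11o').
Multiple groups make `findall` return tuples — one 2-tuple for the one match.

[('lg', 'gx11o')]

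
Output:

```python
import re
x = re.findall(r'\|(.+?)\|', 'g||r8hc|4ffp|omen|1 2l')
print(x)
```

Lazy quantifiers expand one character at a time until the remainder of the pattern can match.
Scanning left to right: at [1:8] match '||r8hc|', group 1 = '|r8hc'; at [12:18] match '|omen|', group 1 = 'omen'.
One capturing group, so `findall` returns just the captured substring from each match — 2 in all.

['|r8hc', 'omen']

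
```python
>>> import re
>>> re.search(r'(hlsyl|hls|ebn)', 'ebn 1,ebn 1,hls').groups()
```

('ebn',)

`re.search` tries every starting position until one works.
The match spans [0:3] → 'ebn'.
Captured: group 1 = 'ebn'.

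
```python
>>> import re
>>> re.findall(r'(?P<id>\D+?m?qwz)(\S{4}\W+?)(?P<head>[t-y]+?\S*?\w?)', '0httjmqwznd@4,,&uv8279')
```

Pattern: one or more of a non-digit (lazy), then optionally the literal 'm', then the literal 'qwz' (captured as 'id'); then exactly 4 of a non-whitespace character, then one or more of a non-word character (lazy) (captured); then one or more of a character in [t-y] (lazy), then zero or more of a non-whitespace character (lazy), then optionally a word character (captured as 'head').
Scanning left to right: at [1:18] match 'httjmqwznd@4,,&uv', groups = ('httjmqwz', 'nd@4,,&', 'uv').
3 groups means the one result is a tuple of 3 captured strings — 1 here.

[('httjmqwz', 'nd@4,,&', 'uv')]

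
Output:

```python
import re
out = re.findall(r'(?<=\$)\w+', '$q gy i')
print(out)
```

['q']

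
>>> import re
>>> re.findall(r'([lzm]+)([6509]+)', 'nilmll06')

Pattern: one or more of one of [lzm] (captured); then one or more of one of [6509] (captured).
Scanning left to right: at [2:8] match 'lmll06', groups = ('lmll', '06').
With 2 capturing groups, `findall` returns a 2-tuple per match.

[('lmll', '06')]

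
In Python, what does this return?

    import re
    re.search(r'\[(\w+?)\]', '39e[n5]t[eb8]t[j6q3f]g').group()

The match spans [3:7] → '[n5]'.

'[n5]'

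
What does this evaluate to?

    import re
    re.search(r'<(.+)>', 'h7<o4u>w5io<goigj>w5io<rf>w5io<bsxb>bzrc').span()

(2, 36)

The match spans [2:36] → '<o4u>w5io<goigj>w5io<rf>w5io<bsxb>'.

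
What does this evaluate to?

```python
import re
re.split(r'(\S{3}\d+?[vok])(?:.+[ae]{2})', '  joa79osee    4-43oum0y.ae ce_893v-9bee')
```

['  ', 'joa79o', '']

The group in the pattern means `split` returns the separators' captures alongside the pieces.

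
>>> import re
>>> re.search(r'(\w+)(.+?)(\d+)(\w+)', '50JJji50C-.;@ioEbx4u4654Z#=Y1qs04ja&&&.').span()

Pattern: one or more of a word character (captured); then one or more of any character (lazy) (captured); then one or more of a digit (captured); then one or more of a word character (captured).
Because the quantifier is non-greedy, it stops expanding at the earliest point where the rest of the pattern can succeed.
`re.search` scans for the first position where the pattern succeeds.
The match spans [0:25] → '50JJji50C-.;@ioEbx4u4654Z'.
Captured: group 1 = '50JJji50C', group 2 = '-.;@ioEbx', group 3 = '4', group 4 = 'u4654Z'.

(0, 25)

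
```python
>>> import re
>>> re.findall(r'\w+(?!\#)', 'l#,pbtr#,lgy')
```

['pbt', 'lgy']

`(?!…)`/`(?<!…)` only lets a position through if the neighbouring text does NOT match; no characters are consumed.
Since nothing is captured, `findall` lists the 2 matched substrings directly.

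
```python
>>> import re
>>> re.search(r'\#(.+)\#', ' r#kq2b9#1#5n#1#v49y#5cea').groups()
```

Unlike `match`, `search` isn't anchored — it looks for the pattern anywhere in the string.
The match spans [2:21] → '#kq2b9#1#5n#1#v49y#'.
Captured: group 1 = 'kq2b9#1#5n#1#v49y'.

('kq2b9#1#5n#1#v49y',)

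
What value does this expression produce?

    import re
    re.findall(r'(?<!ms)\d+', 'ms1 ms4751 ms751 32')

['751', '51', '32']

The negative lookaround is zero-width — it rules out positions where the adjacent text would match, without consuming anything.
Matches: at [7:10] → '751'; at [14:16] → '51'; at [17:19] → '32'.
Since nothing is captured, `findall` lists the 3 matched substrings directly.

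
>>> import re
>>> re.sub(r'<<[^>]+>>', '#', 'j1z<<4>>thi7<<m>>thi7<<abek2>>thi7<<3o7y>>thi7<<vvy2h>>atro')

Matches: at [3:8] → '<<4>>'; at [12:17] → '<<m>>'; at [21:30] → '<<abek2>>'; at [34:42] → '<<3o7y>>'; at [46:55] → '<<vvy2h>>'.
`sub` substitutes '#' at each match site.

'j1z#thi7#thi7#thi7#thi7#atro'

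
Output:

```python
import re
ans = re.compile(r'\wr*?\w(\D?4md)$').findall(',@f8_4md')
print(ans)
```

['_4md']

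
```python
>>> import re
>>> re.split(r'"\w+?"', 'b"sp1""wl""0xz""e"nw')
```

Matches to split on: at [1:6] → '"sp1"'; at [6:10] → '"wl"'; at [10:15] → '"0xz"'; at [15:18] → '"e"'.
`split` removes every match and returns the 5 fragments in between.

['b', '', '', '', 'nw']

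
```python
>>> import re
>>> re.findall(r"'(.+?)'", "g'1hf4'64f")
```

['1hf4']

Walking the string: at [1:7] match "'1hf4'", group 1 = '1hf4'.
Because there's exactly one group, `findall` drops the full match and keeps group 1 from the one hit.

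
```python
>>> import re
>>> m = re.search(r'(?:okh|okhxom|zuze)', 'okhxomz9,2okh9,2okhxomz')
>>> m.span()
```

(0, 3)

Branches in `(...|...)` are attempted left-to-right; the first branch that allows the whole pattern to succeed is taken.
Unlike `match`, `search` isn't anchored — it looks for the pattern anywhere in the string.
The match spans [0:3] → 'okh'.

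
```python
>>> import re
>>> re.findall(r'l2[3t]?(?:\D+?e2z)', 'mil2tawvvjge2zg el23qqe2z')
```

['l2tawvvjge2z', 'l23qqe2z']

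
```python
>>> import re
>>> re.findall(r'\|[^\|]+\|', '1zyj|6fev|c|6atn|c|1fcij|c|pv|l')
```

Matches: at [4:10] → '|6fev|'; at [11:17] → '|6atn|'; at [18:25] → '|1fcij|'; at [26:30] → '|pv|'.
Since nothing is captured, `findall` lists the 4 matched substrings directly.

['|6fev|', '|6atn|', '|1fcij|', '|pv|']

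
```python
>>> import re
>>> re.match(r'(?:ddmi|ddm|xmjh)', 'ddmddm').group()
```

'ddm'

With `match`, the pattern is implicitly anchored at the beginning.
The match spans [0:3] → 'ddm'.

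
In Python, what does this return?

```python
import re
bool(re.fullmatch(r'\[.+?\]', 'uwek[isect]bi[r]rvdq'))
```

False

`fullmatch` succeeds only if the pattern covers the string from start to end.
Here there's no way to consume every character, so the call returns None, and `bool(None)` is False.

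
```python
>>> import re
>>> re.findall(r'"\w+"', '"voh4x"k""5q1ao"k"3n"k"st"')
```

['"voh4x"', '"5q1ao"', '"3n"', '"st"']

Matches: at [0:7] → '"voh4x"'; at [9:16] → '"5q1ao"'; at [17:21] → '"3n"'; at [22:26] → '"st"'.
With no groups in the pattern, `findall` gives back each whole match — 4 here.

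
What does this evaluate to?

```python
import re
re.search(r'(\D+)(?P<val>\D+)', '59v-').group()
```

'v-'

The match spans [2:4] → 'v-'.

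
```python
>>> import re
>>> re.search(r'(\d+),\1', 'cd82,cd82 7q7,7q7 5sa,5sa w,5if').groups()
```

The match spans [12:15] → '7,7'.
Captured: group 1 = '7'.

('7',)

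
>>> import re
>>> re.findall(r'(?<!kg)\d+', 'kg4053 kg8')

The negative lookahead/lookbehind blocks any match where the forbidden context is present.
Walking the string: at [3:6] → '053'.
With no groups in the pattern, `findall` gives back each whole match — 1 here.

['053']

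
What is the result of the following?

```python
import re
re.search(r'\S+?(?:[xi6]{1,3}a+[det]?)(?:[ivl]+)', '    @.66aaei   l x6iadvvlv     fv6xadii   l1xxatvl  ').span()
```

(4, 12)

Pattern: one or more of a non-whitespace character (lazy); then 1 to 3 of one of [xi6], then one or more of the literal 'a', then optionally one of [det] (non-capturing group); then one or more of one of [ivl] (non-capturing group).
The match spans [4:12] → '@.66aaei'.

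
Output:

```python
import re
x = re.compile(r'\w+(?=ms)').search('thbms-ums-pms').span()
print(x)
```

Lookahead/lookbehind check context without consuming it, so the matched span excludes the asserted characters.
The match spans [0:3] → 'thb'.

(0, 3)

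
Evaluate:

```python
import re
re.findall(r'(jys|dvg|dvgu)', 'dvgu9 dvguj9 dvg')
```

Alternation tries branches left to right and keeps the first one that lets the overall match succeed at that position.
Matches: at [0:3] match 'dvg', group 1 = 'dvg'; at [6:9] match 'dvg', group 1 = 'dvg'; at [13:16] match 'dvg', group 1 = 'dvg'.
One capturing group, so `findall` returns just the captured substring from each match — 3 in all.

['dvg', 'dvg', 'dvg']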